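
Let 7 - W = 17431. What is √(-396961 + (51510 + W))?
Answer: 5*I*√14515 ≈ 602.39*I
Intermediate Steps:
W = -17424 (W = 7 - 1*17431 = 7 - 17431 = -17424)
√(-396961 + (51510 + W)) = √(-396961 + (51510 - 17424)) = √(-396961 + 34086) = √(-362875) = 5*I*√14515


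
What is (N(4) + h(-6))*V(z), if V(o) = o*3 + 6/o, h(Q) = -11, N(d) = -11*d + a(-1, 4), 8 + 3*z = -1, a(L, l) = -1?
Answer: 616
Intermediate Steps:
z = -3 (z = -8/3 + (1/3)*(-1) = -8/3 - 1/3 = -3)
N(d) = -1 - 11*d (N(d) = -11*d - 1 = -1 - 11*d)
V(o) = 3*o + 6/o
(N(4) + h(-6))*V(z) = ((-1 - 11*4) - 11)*(3*(-3) + 6/(-3)) = ((-1 - 44) - 11)*(-9 + 6*(-1/3)) = (-45 - 11)*(-9 - 2) = -56*(-11) = 616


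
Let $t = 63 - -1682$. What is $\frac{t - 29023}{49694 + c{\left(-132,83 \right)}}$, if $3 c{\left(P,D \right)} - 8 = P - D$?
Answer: $- \frac{27278}{49625} \approx -0.54968$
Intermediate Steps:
$c{\left(P,D \right)} = \frac{8}{3} - \frac{D}{3} + \frac{P}{3}$ ($c{\left(P,D \right)} = \frac{8}{3} + \frac{P - D}{3} = \frac{8}{3} - \left(- \frac{P}{3} + \frac{D}{3}\right) = \frac{8}{3} - \frac{D}{3} + \frac{P}{3}$)
$t = 1745$ ($t = 63 + 1682 = 1745$)
$\frac{t - 29023}{49694 + c{\left(-132,83 \right)}} = \frac{1745 - 29023}{49694 + \left(\frac{8}{3} - \frac{83}{3} + \frac{1}{3} \left(-132\right)\right)} = - \frac{27278}{49694 - 69} = - \frac{27278}{49625}$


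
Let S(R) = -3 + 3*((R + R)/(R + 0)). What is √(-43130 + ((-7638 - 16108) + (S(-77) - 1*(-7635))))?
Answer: 3*I*√6582 ≈ 243.39*I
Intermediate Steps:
S(R) = 3 (S(R) = -3 + 3*((2*R)/R) = -3 + 3*2 = -3 + 6 = 3)
√(-43130 + ((-7638 - 16108) + (S(-77) - 1*(-7635)))) = √(-43130 + ((-7638 - 16108) + (3 - 1*(-7635)))) = √(-43130 + (-23746 + (3 + 7635))) = √(-43130 + (-23746 + 7638)) = √(-43130 - 16108) = √(-59238) = 3*I*√6582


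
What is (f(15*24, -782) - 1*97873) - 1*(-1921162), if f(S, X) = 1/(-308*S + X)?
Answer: 203592096317/111662 ≈ 1.8233e+6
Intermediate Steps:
f(S, X) = 1/(X - 308*S)
(f(15*24, -782) - 1*97873) - 1*(-1921162) = (-1/(-1*(-782) + 308*(15*24)) - 1*97873) - 1*(-1921162) = (-1/(782 + 308*360) - 97873) + 1921162 = (-1/(782 + 110880) - 97873) + 1921162 = (-1/111662 - 97873) + 1921162 = -10928694927/111662 + 1921162 = 203592096317/111662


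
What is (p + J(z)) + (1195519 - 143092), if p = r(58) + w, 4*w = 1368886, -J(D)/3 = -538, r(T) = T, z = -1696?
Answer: 2792641/2 ≈ 1.3963e+6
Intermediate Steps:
J(D) = 1614 (J(D) = -3*(-538) = 1614)
w = 684443/2 (w = (1/4)*1368886 = 684443/2 ≈ 3.4222e+5)
p = 684559/2 (p = 58 + 684443/2 = 684559/2 ≈ 3.4228e+5)
(p + J(z)) + (1195519 - 143092) = (684559/2 + 1614) + (1195519 - 143092) = 687787/2 + 1052427 = 2792641/2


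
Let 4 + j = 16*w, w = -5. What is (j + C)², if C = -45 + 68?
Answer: 3721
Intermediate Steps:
j = -84 (j = -4 + 16*(-5) = -4 - 80 = -84)
C = 23
(j + C)² = (-84 + 23)² = (-61)² = 3721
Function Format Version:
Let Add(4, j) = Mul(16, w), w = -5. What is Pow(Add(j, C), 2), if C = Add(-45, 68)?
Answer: 3721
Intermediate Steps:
j = -84 (j = Add(-4, Mul(16, -5)) = Add(-4, -80) = -84)
C = 23
Pow(Add(j, C), 2) = Pow(Add(-84, 23), 2) = Pow(-61, 2) = 3721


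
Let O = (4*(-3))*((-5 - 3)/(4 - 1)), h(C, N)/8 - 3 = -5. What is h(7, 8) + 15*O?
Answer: 464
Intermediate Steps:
h(C, N) = -16 (h(C, N) = 24 + 8*(-5) = 24 - 40 = -16)
O = 32 (O = -(-96)/3 = -12*(-8/3) = 32)
h(7, 8) + 15*O = -16 + 15*32 = -16 + 480 = 464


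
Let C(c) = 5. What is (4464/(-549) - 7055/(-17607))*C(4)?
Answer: -41513585/1074027 ≈ -38.652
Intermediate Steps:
(4464/(-549) - 7055/(-17607))*C(4) = (4464/(-549) - 7055/(-17607))*5 = (4464*(-1/549) - 7055*(-1/17607))*5 = (-496/61 + 7055/17607)*5 = -8302717/1074027*5 = -41513585/1074027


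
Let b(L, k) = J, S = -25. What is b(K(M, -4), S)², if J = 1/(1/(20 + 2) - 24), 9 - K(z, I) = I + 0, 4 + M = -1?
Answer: 484/277729 ≈ 0.0017427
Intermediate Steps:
M = -5 (M = -4 - 1 = -5)
K(z, I) = 9 - I (K(z, I) = 9 - (I + 0) = 9 - I)
J = -22/527 (J = 1/(1/22 - 24) = 1/(-527/22) = -22/527 ≈ -0.041746)
b(L, k) = -22/527
b(K(M, -4), S)² = (-22/527)² = 484/277729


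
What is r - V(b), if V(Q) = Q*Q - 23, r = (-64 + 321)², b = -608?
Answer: -303592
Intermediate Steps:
r = 66049 (r = 257² = 66049)
V(Q) = -23 + Q² (V(Q) = Q² - 23 = -23 + Q²)
r - V(b) = 66049 - (-23 + (-608)²) = 66049 - (-23 + 369664) = 66049 - 1*369641 = 66049 - 369641 = -303592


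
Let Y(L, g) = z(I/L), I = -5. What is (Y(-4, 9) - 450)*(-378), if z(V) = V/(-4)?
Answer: 1361745/8 ≈ 1.7022e+5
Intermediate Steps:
z(V) = -V/4 (z(V) = V*(-¼) = -V/4)
Y(L, g) = 5/(4*L) (Y(L, g) = -(-5)/(4*L) = 5/(4*L))
(Y(-4, 9) - 450)*(-378) = ((5/4)/(-4) - 450)*(-378) = ((5/4)*(-¼) - 450)*(-378) = (-5/16 - 450)*(-378) = -7205/16*(-378) = 1361745/8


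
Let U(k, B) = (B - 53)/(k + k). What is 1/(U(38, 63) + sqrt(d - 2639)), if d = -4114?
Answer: 190/9751357 - 1444*I*sqrt(6753)/9751357 ≈ 1.9484e-5 - 0.012169*I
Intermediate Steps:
U(k, B) = (-53 + B)/(2*k) (U(k, B) = (-53 + B)/((2*k)) = (-53 + B)*(1/(2*k)) = (-53 + B)/(2*k))
1/(U(38, 63) + sqrt(d - 2639)) = 1/((1/2)*(-53 + 63)/38 + sqrt(-4114 - 2639)) = 1/((1/2)*(1/38)*10 + sqrt(-6753)) = 1/(5/38 + I*sqrt(6753))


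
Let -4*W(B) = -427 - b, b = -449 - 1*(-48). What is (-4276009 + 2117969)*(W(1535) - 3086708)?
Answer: 6661225305060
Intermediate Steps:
b = -401 (b = -449 + 48 = -401)
W(B) = 13/2 (W(B) = -(-427 - 1*(-401))/4 = -(-427 + 401)/4 = -¼*(-26) = 13/2)
(-4276009 + 2117969)*(W(1535) - 3086708) = (-4276009 + 2117969)*(13/2 - 3086708) = -2158040*(-6173403/2) = 6661225305060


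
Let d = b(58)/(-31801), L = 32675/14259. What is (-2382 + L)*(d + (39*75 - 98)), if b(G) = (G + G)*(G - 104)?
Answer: -1016913309198223/151150153 ≈ -6.7278e+6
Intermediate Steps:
L = 32675/14259 (L = 32675*(1/14259) = 32675/14259 ≈ 2.2915)
b(G) = 2*G*(-104 + G) (b(G) = (2*G)*(-104 + G) = 2*G*(-104 + G))
d = 5336/31801 (d = (2*58*(-104 + 58))/(-31801) = (2*58*(-46))*(-1/31801) = -5336*(-1/31801) = 5336/31801 ≈ 0.16779)
(-2382 + L)*(d + (39*75 - 98)) = (-2382 + 32675/14259)*(5336/31801 + (39*75 - 98)) = -33932263*(5336/31801 + (2925 - 98))/14259 = -33932263*(5336/31801 + 2827)/14259 = -33932263/14259*89906763/31801 = -1016913309198223/151150153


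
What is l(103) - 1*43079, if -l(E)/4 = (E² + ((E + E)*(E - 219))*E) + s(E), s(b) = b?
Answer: 9759225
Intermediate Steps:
l(E) = -4*E - 4*E² - 8*E²*(-219 + E) (l(E) = -4*((E² + ((E + E)*(E - 219))*E) + E) = -4*((E² + ((2*E)*(-219 + E))*E) + E) = -4*((E² + (2*E*(-219 + E))*E) + E) = -4*((E² + 2*E²*(-219 + E)) + E) = -4*(E + E² + 2*E²*(-219 + E)) = -4*E - 4*E² - 8*E²*(-219 + E))
l(103) - 1*43079 = 4*103*(-1 - 2*103² + 437*103) - 1*43079 = 4*103*(-1 - 2*10609 + 45011) - 43079 = 4*103*(-1 - 21218 + 45011) - 43079 = 4*103*23792 - 43079 = 9802304 - 43079 = 9759225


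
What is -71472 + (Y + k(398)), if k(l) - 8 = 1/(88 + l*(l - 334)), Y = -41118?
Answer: -2877595919/25560 ≈ -1.1258e+5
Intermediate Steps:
k(l) = 8 + 1/(88 + l*(-334 + l)) (k(l) = 8 + 1/(88 + l*(l - 334)) = 8 + 1/(88 + l*(-334 + l)))
-71472 + (Y + k(398)) = -71472 + (-41118 + (705 - 2672*398 + 8*398**2)/(88 + 398**2 - 334*398)) = -71472 + (-41118 + (705 - 1063456 + 8*158404)/(88 + 158404 - 132932)) = -71472 + (-41118 + (705 - 1063456 + 1267232)/25560) = -71472 + (-41118 + (1/25560)*204481) = -71472 + (-41118 + 204481/25560) = -71472 - 1050771599/25560 = -2877595919/25560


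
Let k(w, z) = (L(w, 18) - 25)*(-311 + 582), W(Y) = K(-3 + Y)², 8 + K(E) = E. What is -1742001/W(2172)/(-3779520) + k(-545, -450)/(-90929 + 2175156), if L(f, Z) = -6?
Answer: -49424840601609231/12262243741374649280 ≈ -0.0040307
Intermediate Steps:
K(E) = -8 + E
W(Y) = (-11 + Y)² (W(Y) = (-8 + (-3 + Y))² = (-11 + Y)²)
k(w, z) = -8401 (k(w, z) = (-6 - 25)*(-311 + 582) = -31*271 = -8401)
-1742001/W(2172)/(-3779520) + k(-545, -450)/(-90929 + 2175156) = -1742001/(-11 + 2172)²/(-3779520) - 8401/(-90929 + 2175156) = -1742001/(2161²)*(-1/3779520) - 8401/2084227 = -1742001/4669921*(-1/3779520) - 8401*1/2084227 = -1742001*1/4669921*(-1/3779520) - 8401/2084227 = -1742001/4669921*(-1/3779520) - 8401/2084227 = 580667/5883353272640 - 8401/2084227 = -49424840601609231/12262243741374649280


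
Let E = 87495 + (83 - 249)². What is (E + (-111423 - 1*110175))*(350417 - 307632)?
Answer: -4558613395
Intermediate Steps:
E = 115051 (E = 87495 + (-166)² = 87495 + 27556 = 115051)
(E + (-111423 - 1*110175))*(350417 - 307632) = (115051 + (-111423 - 1*110175))*(350417 - 307632) = (115051 + (-111423 - 110175))*42785 = (115051 - 221598)*42785 = -106547*42785 = -4558613395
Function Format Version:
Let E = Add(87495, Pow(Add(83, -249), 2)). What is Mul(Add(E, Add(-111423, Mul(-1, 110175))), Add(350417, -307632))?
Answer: -4558613395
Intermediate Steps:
E = 115051 (E = Add(87495, Pow(-166, 2)) = Add(87495, 27556) = 115051)
Mul(Add(E, Add(-111423, Mul(-1, 110175))), Add(350417, -307632)) = Mul(Add(115051, Add(-111423, Mul(-1, 110175))), Add(350417, -307632)) = Mul(Add(115051, Add(-111423, -110175)), 42785) = Mul(Add(115051, -221598), 42785) = Mul(-106547, 42785) = -4558613395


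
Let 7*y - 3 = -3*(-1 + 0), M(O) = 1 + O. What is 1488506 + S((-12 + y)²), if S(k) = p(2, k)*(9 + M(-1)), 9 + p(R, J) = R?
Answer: 1488443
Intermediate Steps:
y = 6/7 (y = 3/7 + (-3*(-1 + 0))/7 = 3/7 + (-3*(-1))/7 = 3/7 + (⅐)*3 = 3/7 + 3/7 = 6/7 ≈ 0.85714)
p(R, J) = -9 + R
S(k) = -63 (S(k) = (-9 + 2)*(9 + (1 - 1)) = -7*(9 + 0) = -7*9 = -63)
1488506 + S((-12 + y)²) = 1488506 - 63 = 1488443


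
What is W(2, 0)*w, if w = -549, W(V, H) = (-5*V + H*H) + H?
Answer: 5490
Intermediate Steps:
W(V, H) = H + H² - 5*V (W(V, H) = (-5*V + H²) + H = (H² - 5*V) + H = H + H² - 5*V)
W(2, 0)*w = (0 + 0² - 5*2)*(-549) = (0 + 0 - 10)*(-549) = -10*(-549) = 5490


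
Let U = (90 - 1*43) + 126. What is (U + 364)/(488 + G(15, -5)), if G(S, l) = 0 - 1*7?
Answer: 537/481 ≈ 1.1164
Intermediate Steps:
G(S, l) = -7 (G(S, l) = 0 - 7 = -7)
U = 173 (U = (90 - 43) + 126 = 47 + 126 = 173)
(U + 364)/(488 + G(15, -5)) = (173 + 364)/(488 - 7) = 537/481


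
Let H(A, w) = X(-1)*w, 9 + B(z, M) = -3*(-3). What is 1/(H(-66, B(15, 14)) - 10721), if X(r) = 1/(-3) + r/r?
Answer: -1/10721 ≈ -9.3275e-5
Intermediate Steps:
B(z, M) = 0 (B(z, M) = -9 - 3*(-3) = -9 - 1*(-9) = -9 + 9 = 0)
X(r) = ⅔ (X(r) = 1*(-⅓) + 1 = -⅓ + 1 = ⅔)
H(A, w) = 2*w/3
1/(H(-66, B(15, 14)) - 10721) = 1/((⅔)*0 - 10721) = 1/(0 - 10721) = 1/(-10721) = -1/10721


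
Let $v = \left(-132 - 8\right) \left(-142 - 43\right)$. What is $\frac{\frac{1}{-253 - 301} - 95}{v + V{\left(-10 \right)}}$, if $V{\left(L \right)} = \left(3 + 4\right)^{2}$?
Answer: $- \frac{52631}{14375746} \approx -0.0036611$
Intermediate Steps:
$v = 25900$ ($v = \left(-140\right) \left(-185\right) = 25900$)
$V{\left(L \right)} = 49$ ($V{\left(L \right)} = 7^{2} = 49$)
$\frac{\frac{1}{-253 - 301} - 95}{v + V{\left(-10 \right)}} = \frac{\frac{1}{-253 - 301} - 95}{25900 + 49} = \frac{\frac{1}{-554} - 95}{25949} = \left(- \frac{1}{554} - 95\right) \frac{1}{25949} = \left(- \frac{52631}{554}\right) \frac{1}{25949} = - \frac{52631}{14375746}$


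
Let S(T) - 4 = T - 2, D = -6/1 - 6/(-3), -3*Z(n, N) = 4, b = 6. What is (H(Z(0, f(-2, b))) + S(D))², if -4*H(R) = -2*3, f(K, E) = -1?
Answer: ¼ ≈ 0.25000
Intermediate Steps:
Z(n, N) = -4/3 (Z(n, N) = -⅓*4 = -4/3)
D = -4 (D = -6*1 - 6*(-⅓) = -6 + 2 = -4)
H(R) = 3/2 (H(R) = -(-1)*3/2 = -¼*(-6) = 3/2)
S(T) = 2 + T (S(T) = 4 + (T - 2) = 4 + (-2 + T) = 2 + T)
(H(Z(0, f(-2, b))) + S(D))² = (3/2 + (2 - 4))² = (3/2 - 2)² = (-½)² = ¼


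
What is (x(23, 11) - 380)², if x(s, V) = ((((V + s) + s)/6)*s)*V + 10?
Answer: 16540489/4 ≈ 4.1351e+6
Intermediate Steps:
x(s, V) = 10 + V*s*(s/3 + V/6) (x(s, V) = (((V + 2*s)*(⅙))*s)*V + 10 = ((s/3 + V/6)*s)*V + 10 = (s*(s/3 + V/6))*V + 10 = V*s*(s/3 + V/6) + 10 = 10 + V*s*(s/3 + V/6))
(x(23, 11) - 380)² = ((10 + (⅓)*11*23² + (⅙)*23*11²) - 380)² = ((10 + (⅓)*11*529 + (⅙)*23*121) - 380)² = ((10 + 5819/3 + 2783/6) - 380)² = (4827/2 - 380)² = (4067/2)² = 16540489/4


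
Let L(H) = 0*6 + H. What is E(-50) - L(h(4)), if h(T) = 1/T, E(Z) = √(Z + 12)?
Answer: -¼ + I*√38 ≈ -0.25 + 6.1644*I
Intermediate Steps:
E(Z) = √(12 + Z)
h(T) = 1/T
L(H) = H (L(H) = 0 + H = H)
E(-50) - L(h(4)) = √(12 - 50) - 1/4 = √(-38) - 1*¼ = I*√38 - ¼ = -¼ + I*√38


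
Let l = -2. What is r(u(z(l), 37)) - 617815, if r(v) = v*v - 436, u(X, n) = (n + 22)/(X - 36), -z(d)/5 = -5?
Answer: -74804890/121 ≈ -6.1822e+5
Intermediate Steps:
z(d) = 25 (z(d) = -5*(-5) = 25)
u(X, n) = (22 + n)/(-36 + X)
r(v) = -436 + v² (r(v) = v² - 436 = -436 + v²)
r(u(z(l), 37)) - 617815 = (-436 + ((22 + 37)/(-36 + 25))²) - 617815 = (-436 + (59/(-11))²) - 617815 = (-436 + (-1/11*59)²) - 617815 = (-436 + (-59/11)²) - 617815 = (-436 + 3481/121) - 617815 = -49275/121 - 617815 = -74804890/121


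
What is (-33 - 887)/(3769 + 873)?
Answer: -460/2321 ≈ -0.19819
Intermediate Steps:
(-33 - 887)/(3769 + 873) = -920/4642 = -920*1/4642 = -460/2321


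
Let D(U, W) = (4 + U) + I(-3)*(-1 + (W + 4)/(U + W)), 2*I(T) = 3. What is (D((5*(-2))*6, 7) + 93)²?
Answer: 3478225/2809 ≈ 1238.2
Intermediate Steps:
I(T) = 3/2 (I(T) = (½)*3 = 3/2)
D(U, W) = 5/2 + U + 3*(4 + W)/(2*(U + W)) (D(U, W) = (4 + U) + 3*(-1 + (W + 4)/(U + W))/2 = (4 + U) + 3*(-1 + (4 + W)/(U + W))/2 = (4 + U) + (-3/2 + 3*(4 + W)/(2*(U + W))) = 5/2 + U + 3*(4 + W)/(2*(U + W)))
(D((5*(-2))*6, 7) + 93)² = ((6 + ((5*(-2))*6)² + 4*7 + 5*((5*(-2))*6)/2 + ((5*(-2))*6)*7)/((5*(-2))*6 + 7) + 93)² = ((6 + (-10*6)² + 28 + 5*(-10*6)/2 - 10*6*7)/(-10*6 + 7) + 93)² = ((6 + (-60)² + 28 + (5/2)*(-60) - 60*7)/(-60 + 7) + 93)² = ((6 + 3600 + 28 - 150 - 420)/(-53) + 93)² = (-1/53*3064 + 93)² = (-3064/53 + 93)² = (1865/53)² = 3478225/2809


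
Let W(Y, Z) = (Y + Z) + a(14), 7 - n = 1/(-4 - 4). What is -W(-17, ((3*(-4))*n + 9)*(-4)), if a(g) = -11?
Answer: -278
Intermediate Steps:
n = 57/8 (n = 7 - 1/(-4 - 4) = 7 - 1/(-8) = 7 - 1*(-⅛) = 7 + ⅛ = 57/8 ≈ 7.1250)
W(Y, Z) = -11 + Y + Z (W(Y, Z) = (Y + Z) - 11 = -11 + Y + Z)
-W(-17, ((3*(-4))*n + 9)*(-4)) = -(-11 - 17 + ((3*(-4))*(57/8) + 9)*(-4)) = -(-11 - 17 + (-12*57/8 + 9)*(-4)) = -(-11 - 17 + (-171/2 + 9)*(-4)) = -(-11 - 17 - 153/2*(-4)) = -(-11 - 17 + 306) = -1*278 = -278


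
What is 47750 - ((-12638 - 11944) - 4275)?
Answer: 76607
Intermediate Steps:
47750 - ((-12638 - 11944) - 4275) = 47750 - (-24582 - 4275) = 47750 - 1*(-28857) = 47750 + 28857 = 76607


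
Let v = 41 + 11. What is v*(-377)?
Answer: -19604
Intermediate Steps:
v = 52
v*(-377) = 52*(-377) = -19604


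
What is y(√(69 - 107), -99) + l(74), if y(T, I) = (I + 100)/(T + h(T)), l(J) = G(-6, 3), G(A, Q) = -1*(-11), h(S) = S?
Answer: 11 - I*√38/76 ≈ 11.0 - 0.081111*I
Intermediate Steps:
G(A, Q) = 11
l(J) = 11
y(T, I) = (100 + I)/(2*T) (y(T, I) = (I + 100)/(T + T) = (100 + I)/((2*T)) = (100 + I)*(1/(2*T)) = (100 + I)/(2*T))
y(√(69 - 107), -99) + l(74) = (100 - 99)/(2*(√(69 - 107))) + 11 = (½)*1/√(-38) + 11 = (½)*1/(I*√38) + 11 = (½)*(-I*√38/38)*1 + 11 = -I*√38/76 + 11 = 11 - I*√38/76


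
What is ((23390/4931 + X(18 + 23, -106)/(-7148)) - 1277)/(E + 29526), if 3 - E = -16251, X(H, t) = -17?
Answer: -14947624243/537865984880 ≈ -0.027791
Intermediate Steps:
E = 16254 (E = 3 - 1*(-16251) = 3 + 16251 = 16254)
((23390/4931 + X(18 + 23, -106)/(-7148)) - 1277)/(E + 29526) = ((23390/4931 - 17/(-7148)) - 1277)/(16254 + 29526) = ((23390*(1/4931) - 17*(-1/7148)) - 1277)/45780 = ((23390/4931 + 17/7148) - 1277)*(1/45780) = (167275547/35246788 - 1277)*(1/45780) = -44842872729/35246788*1/45780 = -14947624243/537865984880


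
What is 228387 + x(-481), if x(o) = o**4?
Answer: 53528140708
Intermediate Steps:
228387 + x(-481) = 228387 + (-481)**4 = 228387 + 53527912321 = 53528140708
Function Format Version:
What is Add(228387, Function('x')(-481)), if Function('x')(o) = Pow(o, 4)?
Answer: 53528140708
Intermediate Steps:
Add(228387, Function('x')(-481)) = Add(228387, Pow(-481, 4)) = Add(228387, 53527912321) = 53528140708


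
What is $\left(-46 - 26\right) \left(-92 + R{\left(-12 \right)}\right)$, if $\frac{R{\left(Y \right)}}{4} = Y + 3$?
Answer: $9216$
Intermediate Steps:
$R{\left(Y \right)} = 12 + 4 Y$ ($R{\left(Y \right)} = 4 \left(Y + 3\right) = 4 \left(3 + Y\right) = 12 + 4 Y$)
$\left(-46 - 26\right) \left(-92 + R{\left(-12 \right)}\right) = \left(-46 - 26\right) \left(-92 + \left(12 + 4 \left(-12\right)\right)\right) = - 72 \left(-92 + \left(12 - 48\right)\right) = - 72 \left(-92 - 36\right) = \left(-72\right) \left(-128\right) = 9216$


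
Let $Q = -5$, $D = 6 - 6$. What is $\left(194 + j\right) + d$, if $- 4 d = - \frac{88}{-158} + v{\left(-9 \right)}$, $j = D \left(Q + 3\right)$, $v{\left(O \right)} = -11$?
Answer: $\frac{62129}{316} \approx 196.61$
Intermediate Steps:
$D = 0$ ($D = 6 - 6 = 0$)
$j = 0$ ($j = 0 \left(-5 + 3\right) = 0 \left(-2\right) = 0$)
$d = \frac{825}{316}$ ($d = - \frac{- \frac{88}{-158} - 11}{4} = - \frac{\left(-88\right) \left(- \frac{1}{158}\right) - 11}{4} = - \frac{\frac{44}{79} - 11}{4} = \left(- \frac{1}{4}\right) \left(- \frac{825}{79}\right) = \frac{825}{316} \approx 2.6108$)
$\left(194 + j\right) + d = \left(194 + 0\right) + \frac{825}{316} = 194 + \frac{825}{316} = \frac{62129}{316}$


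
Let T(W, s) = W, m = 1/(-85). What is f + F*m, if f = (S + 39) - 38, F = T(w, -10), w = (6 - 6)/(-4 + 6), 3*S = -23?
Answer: -20/3 ≈ -6.6667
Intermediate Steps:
S = -23/3 (S = (1/3)*(-23) = -23/3 ≈ -7.6667)
w = 0 (w = 0/2 = 0*(1/2) = 0)
m = -1/85 ≈ -0.011765
F = 0
f = -20/3 (f = (-23/3 + 39) - 38 = 94/3 - 38 = -20/3 ≈ -6.6667)
f + F*m = -20/3 + 0*(-1/85) = -20/3 + 0 = -20/3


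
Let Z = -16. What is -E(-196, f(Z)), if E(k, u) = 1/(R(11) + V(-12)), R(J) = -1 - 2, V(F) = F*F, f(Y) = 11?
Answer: -1/141 ≈ -0.0070922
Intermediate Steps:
V(F) = F²
R(J) = -3
E(k, u) = 1/141 (E(k, u) = 1/(-3 + (-12)²) = 1/(-3 + 144) = 1/141)
-E(-196, f(Z)) = -1*1/141 = -1/141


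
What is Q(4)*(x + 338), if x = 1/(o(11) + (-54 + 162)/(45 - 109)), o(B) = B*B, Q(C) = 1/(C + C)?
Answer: 322629/7636 ≈ 42.251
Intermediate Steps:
Q(C) = 1/(2*C)
o(B) = B²
x = 16/1909 (x = 1/(11² + (-54 + 162)/(45 - 109)) = 1/(121 + 108/(-64)) = 1/(121 + 108*(-1/64)) = 1/(121 - 27/16) = 1/(1909/16) = 16/1909 ≈ 0.0083814)
Q(4)*(x + 338) = ((½)/4)*(16/1909 + 338) = ((½)*(¼))*(645258/1909) = (⅛)*(645258/1909) = 322629/7636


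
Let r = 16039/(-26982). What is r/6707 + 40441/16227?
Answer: 813141967109/326285798022 ≈ 2.4921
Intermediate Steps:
r = -16039/26982 (r = 16039*(-1/26982) = -16039/26982 ≈ -0.59443)
r/6707 + 40441/16227 = -16039/26982/6707 + 40441/16227 = -16039/26982*1/6707 + 40441*(1/16227) = -16039/180968274 + 40441/16227 = 813141967109/326285798022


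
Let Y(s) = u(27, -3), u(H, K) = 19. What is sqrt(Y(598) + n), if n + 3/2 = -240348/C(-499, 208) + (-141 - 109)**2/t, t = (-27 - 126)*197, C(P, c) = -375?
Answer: sqrt(165634660718630)/502350 ≈ 25.619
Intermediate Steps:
t = -30141 (t = -153*197 = -30141)
Y(s) = 19
n = 4802624837/7535250 (n = -3/2 + (-240348/(-375) + (-141 - 109)**2/(-30141)) = -3/2 + (-240348*(-1/375) + (-250)**2*(-1/30141)) = -3/2 + (80116/125 + 62500*(-1/30141)) = -3/2 + (80116/125 - 62500/30141) = -3/2 + 2406963856/3767625 = 4802624837/7535250 ≈ 637.35)
sqrt(Y(598) + n) = sqrt(19 + 4802624837/7535250) = sqrt(4945794587/7535250) = sqrt(165634660718630)/502350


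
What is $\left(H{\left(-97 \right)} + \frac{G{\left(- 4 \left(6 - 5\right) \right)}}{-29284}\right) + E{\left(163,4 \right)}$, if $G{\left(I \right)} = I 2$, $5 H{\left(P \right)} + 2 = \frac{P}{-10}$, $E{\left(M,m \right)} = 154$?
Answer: $\frac{56935517}{366050} \approx 155.54$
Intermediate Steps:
$H{\left(P \right)} = - \frac{2}{5} - \frac{P}{50}$ ($H{\left(P \right)} = - \frac{2}{5} + \frac{P \frac{1}{-10}}{5} = - \frac{2}{5} + \frac{P \left(- \frac{1}{10}\right)}{5} = - \frac{2}{5} + \frac{\left(- \frac{1}{10}\right) P}{5} = - \frac{2}{5} - \frac{P}{50}$)
$G{\left(I \right)} = 2 I$
$\left(H{\left(-97 \right)} + \frac{G{\left(- 4 \left(6 - 5\right) \right)}}{-29284}\right) + E{\left(163,4 \right)} = \left(\left(- \frac{2}{5} - - \frac{97}{50}\right) + \frac{2 \left(- 4 \left(6 - 5\right)\right)}{-29284}\right) + 154 = \left(\left(- \frac{2}{5} + \frac{97}{50}\right) + 2 \left(\left(-4\right) 1\right) \left(- \frac{1}{29284}\right)\right) + 154 = \left(\frac{77}{50} + 2 \left(-4\right) \left(- \frac{1}{29284}\right)\right) + 154 = \left(\frac{77}{50} - - \frac{2}{7321}\right) + 154 = \left(\frac{77}{50} + \frac{2}{7321}\right) + 154 = \frac{563817}{366050} + 154 = \frac{56935517}{366050}$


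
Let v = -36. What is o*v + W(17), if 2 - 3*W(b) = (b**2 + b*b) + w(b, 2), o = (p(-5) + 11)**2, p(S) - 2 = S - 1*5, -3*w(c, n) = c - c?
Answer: -516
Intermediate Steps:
w(c, n) = 0 (w(c, n) = -(c - c)/3 = -1/3*0 = 0)
p(S) = -3 + S (p(S) = 2 + (S - 1*5) = 2 + (S - 5) = 2 + (-5 + S) = -3 + S)
o = 9 (o = ((-3 - 5) + 11)**2 = (-8 + 11)**2 = 3**2 = 9)
W(b) = 2/3 - 2*b**2/3 (W(b) = 2/3 - ((b**2 + b*b) + 0)/3 = 2/3 - ((b**2 + b**2) + 0)/3 = 2/3 - (2*b**2 + 0)/3 = 2/3 - 2*b**2/3)
o*v + W(17) = 9*(-36) + (2/3 - 2/3*17**2) = -324 + (2/3 - 2/3*289) = -324 + (2/3 - 578/3) = -324 - 192 = -516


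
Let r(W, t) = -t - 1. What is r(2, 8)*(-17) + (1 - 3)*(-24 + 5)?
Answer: 191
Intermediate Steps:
r(W, t) = -1 - t
r(2, 8)*(-17) + (1 - 3)*(-24 + 5) = (-1 - 1*8)*(-17) + (1 - 3)*(-24 + 5) = (-1 - 8)*(-17) - 2*(-19) = -9*(-17) + 38 = 153 + 38 = 191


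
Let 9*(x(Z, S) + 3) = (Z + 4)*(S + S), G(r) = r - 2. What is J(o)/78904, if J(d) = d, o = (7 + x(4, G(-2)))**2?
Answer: 14/114129 ≈ 0.00012267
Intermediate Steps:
G(r) = -2 + r
x(Z, S) = -3 + 2*S*(4 + Z)/9 (x(Z, S) = -3 + ((Z + 4)*(S + S))/9 = -3 + ((4 + Z)*(2*S))/9 = -3 + (2*S*(4 + Z))/9 = -3 + 2*S*(4 + Z)/9)
o = 784/81 (o = (7 + (-3 + 8*(-2 - 2)/9 + (2/9)*(-2 - 2)*4))**2 = (7 + (-3 + (8/9)*(-4) + (2/9)*(-4)*4))**2 = (7 + (-3 - 32/9 - 32/9))**2 = (7 - 91/9)**2 = (-28/9)**2 = 784/81 ≈ 9.6790)
J(o)/78904 = (784/81)/78904 = (784/81)*(1/78904) = 14/114129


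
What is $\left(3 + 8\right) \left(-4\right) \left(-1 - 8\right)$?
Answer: $396$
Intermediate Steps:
$\left(3 + 8\right) \left(-4\right) \left(-1 - 8\right) = 11 \left(-4\right) \left(-1 - 8\right) = \left(-44\right) \left(-9\right) = 396$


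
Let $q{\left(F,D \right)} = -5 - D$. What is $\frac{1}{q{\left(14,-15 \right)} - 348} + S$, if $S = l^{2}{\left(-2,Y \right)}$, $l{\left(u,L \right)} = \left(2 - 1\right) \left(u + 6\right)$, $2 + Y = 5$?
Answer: $\frac{5407}{338} \approx 15.997$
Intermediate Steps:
$Y = 3$ ($Y = -2 + 5 = 3$)
$l{\left(u,L \right)} = 6 + u$ ($l{\left(u,L \right)} = 1 \left(6 + u\right) = 6 + u$)
$S = 16$ ($S = \left(6 - 2\right)^{2} = 4^{2} = 16$)
$\frac{1}{q{\left(14,-15 \right)} - 348} + S = \frac{1}{\left(-5 - -15\right) - 348} + 16 = \frac{1}{\left(-5 + 15\right) - 348} + 16 = \frac{1}{10 - 348} + 16 = \frac{1}{-338} + 16 = - \frac{1}{338} + 16 = \frac{5407}{338}$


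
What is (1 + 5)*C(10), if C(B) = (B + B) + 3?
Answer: 138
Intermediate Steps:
C(B) = 3 + 2*B (C(B) = 2*B + 3 = 3 + 2*B)
(1 + 5)*C(10) = (1 + 5)*(3 + 2*10) = 6*(3 + 20) = 6*23 = 138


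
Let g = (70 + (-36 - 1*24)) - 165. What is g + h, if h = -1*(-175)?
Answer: 20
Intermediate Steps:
g = -155 (g = (70 + (-36 - 24)) - 165 = (70 - 60) - 165 = 10 - 165 = -155)
h = 175
g + h = -155 + 175 = 20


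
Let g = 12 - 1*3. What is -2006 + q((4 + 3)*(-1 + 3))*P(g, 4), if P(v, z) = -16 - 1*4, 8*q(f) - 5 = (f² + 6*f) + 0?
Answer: -5437/2 ≈ -2718.5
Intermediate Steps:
q(f) = 5/8 + f²/8 + 3*f/4 (q(f) = 5/8 + ((f² + 6*f) + 0)/8 = 5/8 + (f² + 6*f)/8 = 5/8 + (f²/8 + 3*f/4) = 5/8 + f²/8 + 3*f/4)
g = 9 (g = 12 - 3 = 9)
P(v, z) = -20 (P(v, z) = -16 - 4 = -20)
-2006 + q((4 + 3)*(-1 + 3))*P(g, 4) = -2006 + (5/8 + ((4 + 3)*(-1 + 3))²/8 + 3*((4 + 3)*(-1 + 3))/4)*(-20) = -2006 + (5/8 + (7*2)²/8 + 3*(7*2)/4)*(-20) = -2006 + (5/8 + (⅛)*14² + (¾)*14)*(-20) = -2006 + (5/8 + (⅛)*196 + 21/2)*(-20) = -2006 + (5/8 + 49/2 + 21/2)*(-20) = -2006 + (285/8)*(-20) = -2006 - 1425/2 = -5437/2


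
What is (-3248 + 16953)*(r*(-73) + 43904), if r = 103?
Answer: 498656425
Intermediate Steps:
(-3248 + 16953)*(r*(-73) + 43904) = (-3248 + 16953)*(103*(-73) + 43904) = 13705*(-7519 + 43904) = 13705*36385 = 498656425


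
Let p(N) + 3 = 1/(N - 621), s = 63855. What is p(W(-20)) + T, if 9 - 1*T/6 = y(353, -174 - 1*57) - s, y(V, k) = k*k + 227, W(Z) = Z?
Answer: 39519572/641 ≈ 61653.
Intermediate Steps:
y(V, k) = 227 + k² (y(V, k) = k² + 227 = 227 + k²)
p(N) = -3 + 1/(-621 + N) (p(N) = -3 + 1/(N - 621) = -3 + 1/(-621 + N))
T = 61656 (T = 54 - 6*((227 + (-174 - 1*57)²) - 1*63855) = 54 - 6*((227 + (-174 - 57)²) - 63855) = 54 - 6*((227 + (-231)²) - 63855) = 54 - 6*((227 + 53361) - 63855) = 54 - 6*(53588 - 63855) = 54 - 6*(-10267) = 54 + 61602 = 61656)
p(W(-20)) + T = (1864 - 3*(-20))/(-621 - 20) + 61656 = (1864 + 60)/(-641) + 61656 = -1/641*1924 + 61656 = -1924/641 + 61656 = 39519572/641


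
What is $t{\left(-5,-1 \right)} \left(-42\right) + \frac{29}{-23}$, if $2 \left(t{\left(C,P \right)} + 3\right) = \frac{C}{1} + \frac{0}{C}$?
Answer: $\frac{5284}{23} \approx 229.74$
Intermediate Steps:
$t{\left(C,P \right)} = -3 + \frac{C}{2}$ ($t{\left(C,P \right)} = -3 + \frac{\frac{C}{1} + \frac{0}{C}}{2} = -3 + \frac{C 1 + 0}{2} = -3 + \frac{C + 0}{2} = -3 + \frac{C}{2}$)
$t{\left(-5,-1 \right)} \left(-42\right) + \frac{29}{-23} = \left(-3 + \frac{1}{2} \left(-5\right)\right) \left(-42\right) + \frac{29}{-23} = \left(-3 - \frac{5}{2}\right) \left(-42\right) + 29 \left(- \frac{1}{23}\right) = \left(- \frac{11}{2}\right) \left(-42\right) - \frac{29}{23} = 231 - \frac{29}{23} = \frac{5284}{23}$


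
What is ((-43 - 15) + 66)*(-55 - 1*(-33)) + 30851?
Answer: 30675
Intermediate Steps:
((-43 - 15) + 66)*(-55 - 1*(-33)) + 30851 = (-58 + 66)*(-55 + 33) + 30851 = 8*(-22) + 30851 = -176 + 30851 = 30675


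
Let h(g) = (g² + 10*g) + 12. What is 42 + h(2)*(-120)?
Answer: -4278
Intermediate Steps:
h(g) = 12 + g² + 10*g
42 + h(2)*(-120) = 42 + (12 + 2² + 10*2)*(-120) = 42 + (12 + 4 + 20)*(-120) = 42 + 36*(-120) = 42 - 4320 = -4278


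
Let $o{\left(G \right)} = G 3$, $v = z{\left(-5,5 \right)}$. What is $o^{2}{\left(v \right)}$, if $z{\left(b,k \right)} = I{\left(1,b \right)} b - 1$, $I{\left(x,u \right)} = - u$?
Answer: $6084$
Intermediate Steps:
$z{\left(b,k \right)} = -1 - b^{2}$ ($z{\left(b,k \right)} = - b b - 1 = - b^{2} - 1 = -1 - b^{2}$)
$v = -26$ ($v = -1 - \left(-5\right)^{2} = -1 - 25 = -26$)
$o{\left(G \right)} = 3 G$
$o^{2}{\left(v \right)} = \left(3 \left(-26\right)\right)^{2} = \left(-78\right)^{2} = 6084$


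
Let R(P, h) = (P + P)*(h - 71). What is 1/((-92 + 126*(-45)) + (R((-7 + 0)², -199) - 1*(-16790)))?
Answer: -1/15432 ≈ -6.4800e-5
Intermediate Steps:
R(P, h) = 2*P*(-71 + h) (R(P, h) = (2*P)*(-71 + h) = 2*P*(-71 + h))
1/((-92 + 126*(-45)) + (R((-7 + 0)², -199) - 1*(-16790))) = 1/((-92 + 126*(-45)) + (2*(-7 + 0)²*(-71 - 199) - 1*(-16790))) = 1/((-92 - 5670) + (2*(-7)²*(-270) + 16790)) = 1/(-5762 + (2*49*(-270) + 16790)) = 1/(-5762 + (-26460 + 16790)) = 1/(-5762 - 9670) = 1/(-15432) = -1/15432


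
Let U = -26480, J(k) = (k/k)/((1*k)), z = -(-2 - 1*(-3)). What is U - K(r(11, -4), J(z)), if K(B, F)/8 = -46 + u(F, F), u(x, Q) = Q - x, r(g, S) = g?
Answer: -26112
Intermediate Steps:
z = -1 (z = -(-2 + 3) = -1*1 = -1)
J(k) = 1/k
K(B, F) = -368 (K(B, F) = 8*(-46 + (F - F)) = 8*(-46 + 0) = 8*(-46) = -368)
U - K(r(11, -4), J(z)) = -26480 - 1*(-368) = -26480 + 368 = -26112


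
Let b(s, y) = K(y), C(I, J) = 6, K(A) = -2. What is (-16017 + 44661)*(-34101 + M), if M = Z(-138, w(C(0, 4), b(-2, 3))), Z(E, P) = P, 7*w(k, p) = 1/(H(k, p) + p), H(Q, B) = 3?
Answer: -976784952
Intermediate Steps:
b(s, y) = -2
w(k, p) = 1/(7*(3 + p))
M = ⅐ (M = 1/(7*(3 - 2)) = (⅐)/1 = (⅐)*1 = ⅐ ≈ 0.14286)
(-16017 + 44661)*(-34101 + M) = (-16017 + 44661)*(-34101 + ⅐) = 28644*(-238706/7) = -976784952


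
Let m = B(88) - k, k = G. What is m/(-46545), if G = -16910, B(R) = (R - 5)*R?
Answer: -24214/46545 ≈ -0.52023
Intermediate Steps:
B(R) = R*(-5 + R) (B(R) = (-5 + R)*R = R*(-5 + R))
k = -16910
m = 24214 (m = 88*(-5 + 88) - 1*(-16910) = 88*83 + 16910 = 7304 + 16910 = 24214)
m/(-46545) = 24214/(-46545) = 24214*(-1/46545) = -24214/46545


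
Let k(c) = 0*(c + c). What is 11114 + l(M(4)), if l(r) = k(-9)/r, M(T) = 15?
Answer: 11114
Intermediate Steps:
k(c) = 0 (k(c) = 0*(2*c) = 0)
l(r) = 0 (l(r) = 0/r = 0)
11114 + l(M(4)) = 11114 + 0 = 11114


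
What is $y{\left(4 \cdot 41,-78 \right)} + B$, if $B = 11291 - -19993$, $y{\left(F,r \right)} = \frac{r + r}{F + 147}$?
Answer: $\frac{9729168}{311} \approx 31284.0$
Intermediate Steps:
$y{\left(F,r \right)} = \frac{2 r}{147 + F}$
$B = 31284$ ($B = 11291 + 19993 = 31284$)
$y{\left(4 \cdot 41,-78 \right)} + B = 2 \left(-78\right) \frac{1}{147 + 4 \cdot 41} + 31284 = 2 \left(-78\right) \frac{1}{147 + 164} + 31284 = 2 \left(-78\right) \frac{1}{311} + 31284 = - \frac{156}{311} + 31284 = \frac{9729168}{311}$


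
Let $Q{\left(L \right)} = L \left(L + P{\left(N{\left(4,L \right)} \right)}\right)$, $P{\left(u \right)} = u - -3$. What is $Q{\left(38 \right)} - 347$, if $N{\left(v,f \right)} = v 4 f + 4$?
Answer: $24467$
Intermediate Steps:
$N{\left(v,f \right)} = 4 + 4 f v$ ($N{\left(v,f \right)} = 4 v f + 4 = 4 f v + 4 = 4 + 4 f v$)
$P{\left(u \right)} = 3 + u$ ($P{\left(u \right)} = u + 3 = 3 + u$)
$Q{\left(L \right)} = L \left(7 + 17 L\right)$ ($Q{\left(L \right)} = L \left(L + \left(3 + \left(4 + 4 L 4\right)\right)\right) = L \left(L + \left(3 + \left(4 + 16 L\right)\right)\right) = L \left(L + \left(7 + 16 L\right)\right) = L \left(7 + 17 L\right)$)
$Q{\left(38 \right)} - 347 = 38 \left(7 + 17 \cdot 38\right) - 347 = 38 \left(7 + 646\right) - 347 = 38 \cdot 653 - 347 = 24814 - 347 = 24467$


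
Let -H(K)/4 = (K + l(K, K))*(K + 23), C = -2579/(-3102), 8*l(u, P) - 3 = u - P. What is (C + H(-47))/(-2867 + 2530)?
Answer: 13881973/1045374 ≈ 13.279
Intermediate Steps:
l(u, P) = 3/8 - P/8 + u/8 (l(u, P) = 3/8 + (u - P)/8 = 3/8 + (-P/8 + u/8) = 3/8 - P/8 + u/8)
C = 2579/3102 (C = -2579*(-1/3102) = 2579/3102 ≈ 0.83140)
H(K) = -4*(23 + K)*(3/8 + K) (H(K) = -4*(K + (3/8 - K/8 + K/8))*(K + 23) = -4*(K + 3/8)*(23 + K) = -4*(3/8 + K)*(23 + K) = -4*(23 + K)*(3/8 + K))
(C + H(-47))/(-2867 + 2530) = (2579/3102 + (-69/2 - 4*(-47)² - 187/2*(-47)))/(-2867 + 2530) = (2579/3102 + (-69/2 - 4*2209 + 8789/2))/(-337) = (2579/3102 + (-69/2 - 8836 + 8789/2))*(-1/337) = (2579/3102 - 4476)*(-1/337) = -13881973/3102*(-1/337) = 13881973/1045374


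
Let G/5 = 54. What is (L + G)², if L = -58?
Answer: 44944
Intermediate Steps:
G = 270 (G = 5*54 = 270)
(L + G)² = (-58 + 270)² = 212² = 44944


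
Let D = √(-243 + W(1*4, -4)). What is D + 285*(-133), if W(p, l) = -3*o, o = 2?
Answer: -37905 + I*√249 ≈ -37905.0 + 15.78*I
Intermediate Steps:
W(p, l) = -6 (W(p, l) = -3*2 = -6)
D = I*√249 (D = √(-243 - 6) = √(-249) = I*√249 ≈ 15.78*I)
D + 285*(-133) = I*√249 + 285*(-133) = I*√249 - 37905 = -37905 + I*√249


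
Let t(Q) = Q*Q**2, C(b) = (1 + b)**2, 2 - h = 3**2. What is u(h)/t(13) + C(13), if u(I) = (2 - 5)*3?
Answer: 430603/2197 ≈ 196.00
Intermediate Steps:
h = -7 (h = 2 - 1*3**2 = 2 - 1*9 = 2 - 9 = -7)
u(I) = -9 (u(I) = -3*3 = -9)
t(Q) = Q**3
u(h)/t(13) + C(13) = -9/(13**3) + (1 + 13)**2 = -9/2197 + 14**2 = -9*1/2197 + 196 = -9/2197 + 196 = 430603/2197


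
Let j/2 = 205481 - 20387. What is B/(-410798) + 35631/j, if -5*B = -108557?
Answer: 1833289943/42242358340 ≈ 0.043399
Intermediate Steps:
B = 108557/5 (B = -1/5*(-108557) = 108557/5 ≈ 21711.)
j = 370188 (j = 2*(205481 - 20387) = 2*185094 = 370188)
B/(-410798) + 35631/j = (108557/5)/(-410798) + 35631/370188 = (108557/5)*(-1/410798) + 35631*(1/370188) = -108557/2053990 + 3959/41132 = 1833289943/42242358340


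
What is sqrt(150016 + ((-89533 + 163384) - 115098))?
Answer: sqrt(108769) ≈ 329.80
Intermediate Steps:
sqrt(150016 + ((-89533 + 163384) - 115098)) = sqrt(150016 + (73851 - 115098)) = sqrt(150016 - 41247) = sqrt(108769)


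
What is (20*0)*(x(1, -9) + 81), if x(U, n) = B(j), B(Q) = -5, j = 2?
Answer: 0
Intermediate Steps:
x(U, n) = -5
(20*0)*(x(1, -9) + 81) = (20*0)*(-5 + 81) = 0*76 = 0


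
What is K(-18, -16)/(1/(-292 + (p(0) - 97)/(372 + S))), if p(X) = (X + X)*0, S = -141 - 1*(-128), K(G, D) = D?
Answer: 1678800/359 ≈ 4676.3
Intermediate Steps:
S = -13 (S = -141 + 128 = -13)
p(X) = 0 (p(X) = (2*X)*0 = 0)
K(-18, -16)/(1/(-292 + (p(0) - 97)/(372 + S))) = -(-4672 + 16*(0 - 97)/(372 - 13)) = -16/(1/(-292 - 97/359)) = -16/(1/(-104925/359)) = -16/(-359/104925) = -16*(-104925/359) = 1678800/359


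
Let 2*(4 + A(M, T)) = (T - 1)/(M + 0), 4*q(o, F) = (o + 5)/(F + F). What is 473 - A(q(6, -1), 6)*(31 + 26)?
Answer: 8851/11 ≈ 804.64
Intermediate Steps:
q(o, F) = (5 + o)/(8*F) (q(o, F) = ((o + 5)/(F + F))/4 = ((5 + o)/((2*F)))/4 = ((5 + o)*(1/(2*F)))/4 = ((5 + o)/(2*F))/4 = (5 + o)/(8*F))
A(M, T) = -4 + (-1 + T)/(2*M) (A(M, T) = -4 + ((T - 1)/(M + 0))/2 = -4 + ((-1 + T)/M)/2 = -4 + (-1 + T)/(2*M))
473 - A(q(6, -1), 6)*(31 + 26) = 473 - (-1 + 6 - (5 + 6)/(-1))/(2*(((⅛)*(5 + 6)/(-1))))*(31 + 26) = 473 - (-1 + 6 - (-1)*11)/(2*(((⅛)*(-1)*11)))*57 = 473 - (-1 + 6 - 8*(-11/8))/(2*(-11/8))*57 = 473 - (½)*(-8/11)*(-1 + 6 + 11)*57 = 473 - (½)*(-8/11)*16*57 = 473 - (-64)*57/11 = 473 - 1*(-3648/11) = 473 + 3648/11 = 8851/11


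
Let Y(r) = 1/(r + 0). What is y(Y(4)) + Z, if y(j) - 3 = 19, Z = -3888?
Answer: -3866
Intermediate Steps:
Y(r) = 1/r
y(j) = 22 (y(j) = 3 + 19 = 22)
y(Y(4)) + Z = 22 - 3888 = -3866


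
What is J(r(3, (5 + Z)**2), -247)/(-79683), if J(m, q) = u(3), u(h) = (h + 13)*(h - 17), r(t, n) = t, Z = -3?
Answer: 224/79683 ≈ 0.0028111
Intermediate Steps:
u(h) = (-17 + h)*(13 + h) (u(h) = (13 + h)*(-17 + h) = (-17 + h)*(13 + h))
J(m, q) = -224 (J(m, q) = -221 + 3**2 - 4*3 = -221 + 9 - 12 = -224)
J(r(3, (5 + Z)**2), -247)/(-79683) = -224/(-79683) = -224*(-1/79683) = 224/79683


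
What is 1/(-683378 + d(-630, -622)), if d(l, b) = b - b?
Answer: -1/683378 ≈ -1.4633e-6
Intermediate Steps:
d(l, b) = 0
1/(-683378 + d(-630, -622)) = 1/(-683378 + 0) = 1/(-683378) = -1/683378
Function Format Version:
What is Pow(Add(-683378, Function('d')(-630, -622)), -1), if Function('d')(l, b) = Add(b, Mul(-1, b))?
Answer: Rational(-1, 683378) ≈ -1.4633e-6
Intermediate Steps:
Function('d')(l, b) = 0
Pow(Add(-683378, Function('d')(-630, -622)), -1) = Pow(Add(-683378, 0), -1) = Pow(-683378, -1) = Rational(-1, 683378)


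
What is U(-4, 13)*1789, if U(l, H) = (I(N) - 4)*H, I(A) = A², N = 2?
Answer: 0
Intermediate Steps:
U(l, H) = 0 (U(l, H) = (2² - 4)*H = (4 - 4)*H = 0*H = 0)
U(-4, 13)*1789 = 0*1789 = 0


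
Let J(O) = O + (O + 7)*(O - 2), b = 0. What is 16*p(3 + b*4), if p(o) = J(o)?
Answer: 208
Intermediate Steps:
J(O) = O + (-2 + O)*(7 + O) (J(O) = O + (7 + O)*(-2 + O) = O + (-2 + O)*(7 + O))
p(o) = -14 + o**2 + 6*o
16*p(3 + b*4) = 16*(-14 + (3 + 0*4)**2 + 6*(3 + 0*4)) = 16*(-14 + (3 + 0)**2 + 6*(3 + 0)) = 16*(-14 + 3**2 + 6*3) = 16*(-14 + 9 + 18) = 16*13 = 208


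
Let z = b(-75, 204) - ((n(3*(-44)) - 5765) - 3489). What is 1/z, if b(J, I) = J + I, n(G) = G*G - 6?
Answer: -1/8035 ≈ -0.00012446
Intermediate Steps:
n(G) = -6 + G² (n(G) = G² - 6 = -6 + G²)
b(J, I) = I + J
z = -8035 (z = (204 - 75) - (((-6 + (3*(-44))²) - 5765) - 3489) = 129 - (((-6 + (-132)²) - 5765) - 3489) = 129 - (((-6 + 17424) - 5765) - 3489) = 129 - ((17418 - 5765) - 3489) = 129 - (11653 - 3489) = 129 - 1*8164 = 129 - 8164 = -8035)
1/z = 1/(-8035) = -1/8035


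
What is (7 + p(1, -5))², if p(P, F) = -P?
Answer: 36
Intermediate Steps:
(7 + p(1, -5))² = (7 - 1*1)² = (7 - 1)² = 6² = 36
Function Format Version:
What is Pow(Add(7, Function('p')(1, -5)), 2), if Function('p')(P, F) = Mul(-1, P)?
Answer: 36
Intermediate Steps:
Pow(Add(7, Function('p')(1, -5)), 2) = Pow(Add(7, Mul(-1, 1)), 2) = Pow(Add(7, -1), 2) = Pow(6, 2) = 36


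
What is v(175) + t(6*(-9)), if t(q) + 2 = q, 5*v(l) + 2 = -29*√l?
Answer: -282/5 - 29*√7 ≈ -133.13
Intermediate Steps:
v(l) = -⅖ - 29*√l/5 (v(l) = -⅖ + (-29*√l)/5 = -⅖ - 29*√l/5)
t(q) = -2 + q
v(175) + t(6*(-9)) = (-⅖ - 29*√7) + (-2 + 6*(-9)) = (-⅖ - 29*√7) + (-2 - 54) = (-⅖ - 29*√7) - 56 = -282/5 - 29*√7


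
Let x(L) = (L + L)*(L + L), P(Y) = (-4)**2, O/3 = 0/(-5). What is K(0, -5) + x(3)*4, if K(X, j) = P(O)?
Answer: 160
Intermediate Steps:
O = 0 (O = 3*(0/(-5)) = 3*(0*(-1/5)) = 3*0 = 0)
P(Y) = 16
K(X, j) = 16
x(L) = 4*L**2 (x(L) = (2*L)*(2*L) = 4*L**2)
K(0, -5) + x(3)*4 = 16 + (4*3**2)*4 = 16 + (4*9)*4 = 16 + 36*4 = 16 + 144 = 160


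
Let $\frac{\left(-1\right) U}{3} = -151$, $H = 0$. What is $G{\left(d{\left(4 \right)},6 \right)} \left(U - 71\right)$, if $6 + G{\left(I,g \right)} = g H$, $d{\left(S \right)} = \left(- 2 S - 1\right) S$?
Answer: $-2292$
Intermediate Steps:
$U = 453$ ($U = \left(-3\right) \left(-151\right) = 453$)
$d{\left(S \right)} = S \left(-1 - 2 S\right)$ ($d{\left(S \right)} = \left(-1 - 2 S\right) S = S \left(-1 - 2 S\right)$)
$G{\left(I,g \right)} = -6$ ($G{\left(I,g \right)} = -6 + g 0 = -6 + 0 = -6$)
$G{\left(d{\left(4 \right)},6 \right)} \left(U - 71\right) = - 6 \left(453 - 71\right) = \left(-6\right) 382 = -2292$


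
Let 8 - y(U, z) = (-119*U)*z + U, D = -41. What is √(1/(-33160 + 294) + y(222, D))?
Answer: I*√1170208615613378/32866 ≈ 1040.8*I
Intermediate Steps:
y(U, z) = 8 - U + 119*U*z (y(U, z) = 8 - ((-119*U)*z + U) = 8 - (-119*U*z + U) = 8 - (U - 119*U*z) = 8 + (-U + 119*U*z) = 8 - U + 119*U*z)
√(1/(-33160 + 294) + y(222, D)) = √(1/(-33160 + 294) + (8 - 1*222 + 119*222*(-41))) = √(1/(-32866) + (8 - 222 - 1083138)) = √(-1/32866 - 1083352) = √(-35605446833/32866) = I*√1170208615613378/32866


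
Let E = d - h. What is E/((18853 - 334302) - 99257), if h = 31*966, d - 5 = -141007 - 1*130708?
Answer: 150828/207353 ≈ 0.72740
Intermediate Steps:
d = -271710 (d = 5 + (-141007 - 1*130708) = 5 + (-141007 - 130708) = 5 - 271715 = -271710)
h = 29946
E = -301656 (E = -271710 - 1*29946 = -271710 - 29946 = -301656)
E/((18853 - 334302) - 99257) = -301656/((18853 - 334302) - 99257) = -301656/(-315449 - 99257) = -301656/(-414706) = -301656*(-1/414706) = 150828/207353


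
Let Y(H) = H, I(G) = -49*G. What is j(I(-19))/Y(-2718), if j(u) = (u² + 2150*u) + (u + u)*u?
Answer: -4601933/2718 ≈ -1693.1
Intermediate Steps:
j(u) = 3*u² + 2150*u (j(u) = (u² + 2150*u) + (2*u)*u = (u² + 2150*u) + 2*u² = 3*u² + 2150*u)
j(I(-19))/Y(-2718) = ((-49*(-19))*(2150 + 3*(-49*(-19))))/(-2718) = (931*(2150 + 3*931))*(-1/2718) = (931*(2150 + 2793))*(-1/2718) = (931*4943)*(-1/2718) = 4601933*(-1/2718) = -4601933/2718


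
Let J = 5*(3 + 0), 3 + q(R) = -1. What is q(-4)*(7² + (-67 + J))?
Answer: 12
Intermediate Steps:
q(R) = -4 (q(R) = -3 - 1 = -4)
J = 15 (J = 5*3 = 15)
q(-4)*(7² + (-67 + J)) = -4*(7² + (-67 + 15)) = -4*(49 - 52) = -4*(-3) = 12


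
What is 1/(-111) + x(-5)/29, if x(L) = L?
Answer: -584/3219 ≈ -0.18142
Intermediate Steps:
1/(-111) + x(-5)/29 = 1/(-111) - 5/29 = -1/111 + (1/29)*(-5) = -1/111 - 5/29 = -584/3219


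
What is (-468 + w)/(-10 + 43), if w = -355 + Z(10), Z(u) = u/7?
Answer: -1917/77 ≈ -24.896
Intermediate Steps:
Z(u) = u/7
w = -2475/7 (w = -355 + (⅐)*10 = -355 + 10/7 = -2475/7 ≈ -353.57)
(-468 + w)/(-10 + 43) = (-468 - 2475/7)/(-10 + 43) = -5751/7/33 = (1/33)*(-5751/7) = -1917/77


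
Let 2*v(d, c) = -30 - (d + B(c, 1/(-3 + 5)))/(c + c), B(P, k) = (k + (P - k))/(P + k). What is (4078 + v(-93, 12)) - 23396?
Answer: -7732433/400 ≈ -19331.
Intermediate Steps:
B(P, k) = P/(P + k)
v(d, c) = -15 - (d + c/(½ + c))/(4*c) (v(d, c) = (-30 - (d + c/(c + 1/(-3 + 5)))/(c + c))/2 = (-30 - (d + c/(c + 1/2))/(2*c))/2 = (-30 - (d + c/(c + ½))*1/(2*c))/2 = (-30 - (d + c/(½ + c))*1/(2*c))/2 = (-30 - (d + c/(½ + c))/(2*c))/2 = -15 - (d + c/(½ + c))/(4*c))
(4078 + v(-93, 12)) - 23396 = (4078 + (¼)*(-2*12 - (1 + 2*12)*(-93 + 60*12))/(12*(1 + 2*12))) - 23396 = (4078 + (¼)*(1/12)*(-24 - (1 + 24)*(-93 + 720))/(1 + 24)) - 23396 = (4078 + (¼)*(1/12)*(-24 - 1*25*627)/25) - 23396 = (4078 + (¼)*(1/12)*(1/25)*(-24 - 15675)) - 23396 = (4078 + (¼)*(1/12)*(1/25)*(-15699)) - 23396 = (4078 - 5233/400) - 23396 = 1625967/400 - 23396 = -7732433/400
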